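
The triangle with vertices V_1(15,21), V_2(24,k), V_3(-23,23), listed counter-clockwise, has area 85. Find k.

25

The doubled signed area Σ (x_i y_{i+1} − x_{i+1} y_i) is linear in k.
With k=0 it equals -780; the coefficient of k is 38 (from the two edges through V_2).
So 38·k + -780 = 2·85 = 170 ⇒ k = 25.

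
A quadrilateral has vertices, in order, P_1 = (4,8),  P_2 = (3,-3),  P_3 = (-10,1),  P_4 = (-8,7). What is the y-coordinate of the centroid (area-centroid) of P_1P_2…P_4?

Apply the shoelace (surveyor's) formula. First the cross-terms c_i = x_i·y_{i+1} − x_{i+1}·y_i:
  -36, -27, -62, -92  ⇒  2A = -217, A = -108.5.
Then Σ (y_i + y_{i+1})·c_i = -2002, so ȳ = -2002 / (6·(-108.5)) = 286/93.

286/93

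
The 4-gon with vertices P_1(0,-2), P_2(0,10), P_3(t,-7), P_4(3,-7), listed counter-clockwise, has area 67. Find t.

The doubled signed area Σ (x_i y_{i+1} − x_{i+1} y_i) is linear in t.
With t=0 it equals 15; the coefficient of t is -17 (from the two edges through P_3).
So -17·t + 15 = 2·67 = 134 ⇒ t = -7.

-7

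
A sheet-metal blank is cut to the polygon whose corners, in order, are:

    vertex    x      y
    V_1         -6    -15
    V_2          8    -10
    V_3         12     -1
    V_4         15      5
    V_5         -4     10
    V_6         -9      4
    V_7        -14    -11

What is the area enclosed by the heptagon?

455

V_1→V_2: (-6)(-10) − (8)(-15) = 180
V_2→V_3: (8)(-1) − (12)(-10) = 112
V_3→V_4: (12)(5) − (15)(-1) = 75
V_4→V_5: (15)(10) − (-4)(5) = 170
V_5→V_6: (-4)(4) − (-9)(10) = 74
V_6→V_7: (-9)(-11) − (-14)(4) = 155
V_7→V_1: (-14)(-15) − (-6)(-11) = 144
Σ = 910
Area = |Σ|/2 = 455.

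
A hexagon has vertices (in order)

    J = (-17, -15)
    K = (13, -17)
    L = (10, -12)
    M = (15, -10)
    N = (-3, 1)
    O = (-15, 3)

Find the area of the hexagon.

422.5

Apply the shoelace (surveyor's) formula: 2A = Σ (x_i·y_{i+1} − x_{i+1}·y_i), indices taken mod 6.
Σ = (484) + (14) + (80) + (-15) + (6) + (276) = 845
Area = |Σ|/2 = 422.5.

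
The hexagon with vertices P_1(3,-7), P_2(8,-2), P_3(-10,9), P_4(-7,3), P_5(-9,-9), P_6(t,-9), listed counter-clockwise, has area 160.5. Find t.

The doubled signed area Σ (x_i y_{i+1} − x_{i+1} y_i) is linear in t.
With t=0 it equals 333; the coefficient of t is 2 (from the two edges through P_6).
So 2·t + 333 = 2·160.5 = 321 ⇒ t = -6.

-6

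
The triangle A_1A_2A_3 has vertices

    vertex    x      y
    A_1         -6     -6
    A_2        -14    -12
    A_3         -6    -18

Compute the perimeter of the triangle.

|A_1A_2| = √((-8)² + (-6)²) = √100 = 10
|A_2A_3| = √((8)² + (-6)²) = √100 = 10
|A_3A_1| = √((0)² + (12)²) = √144 = 12
Perimeter = 10 + 10 + 12 = 32.

32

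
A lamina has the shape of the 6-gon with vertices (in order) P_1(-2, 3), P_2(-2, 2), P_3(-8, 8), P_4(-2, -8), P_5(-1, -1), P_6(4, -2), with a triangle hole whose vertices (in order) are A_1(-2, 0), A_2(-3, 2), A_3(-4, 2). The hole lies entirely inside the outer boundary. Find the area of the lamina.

44

Outer boundary:
Apply Gauss's area formula: 2A = Σ (x_i·y_{i+1} − x_{i+1}·y_i), indices taken mod 6.
Σ = (2) + (0) + (80) + (-6) + (6) + (8) = 90
Area = |Σ|/2 = 45.
Hole:
Σ = (-4) + (2) + (4) = 2
Area = |Σ|/2 = 1.
Net area = 45 − 1 = 44.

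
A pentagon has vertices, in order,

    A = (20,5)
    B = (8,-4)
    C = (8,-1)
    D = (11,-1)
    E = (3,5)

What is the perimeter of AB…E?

48

|AB| = √((-12)² + (-9)²) = √225 = 15
|BC| = √((0)² + (3)²) = √9 = 3
|CD| = √((3)² + (0)²) = √9 = 3
|DE| = √((-8)² + (6)²) = √100 = 10
|EA| = √((17)² + (0)²) = √289 = 17
Perimeter = 15 + 3 + 3 + 10 + 17 = 48.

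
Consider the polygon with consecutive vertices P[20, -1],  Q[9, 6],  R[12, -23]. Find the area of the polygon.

149

Cross-terms: 129, -279, 448  ⇒  Σ = 298
Area = |Σ|/2 = 149.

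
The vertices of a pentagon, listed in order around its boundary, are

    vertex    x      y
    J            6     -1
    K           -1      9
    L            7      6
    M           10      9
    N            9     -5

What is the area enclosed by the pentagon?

61.5

Apply the shoelace formula: 2A = Σ (x_i·y_{i+1} − x_{i+1}·y_i), indices taken mod 5.
Σ = (53) + (-69) + (3) + (-131) + (21) = -123
Area = |Σ|/2 = 61.5.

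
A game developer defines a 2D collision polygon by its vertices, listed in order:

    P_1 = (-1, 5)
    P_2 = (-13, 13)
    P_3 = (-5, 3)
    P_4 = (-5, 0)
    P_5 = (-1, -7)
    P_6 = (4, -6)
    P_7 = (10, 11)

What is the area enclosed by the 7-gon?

163.5

Apply the shoelace (surveyor's) formula: 2A = Σ (x_i·y_{i+1} − x_{i+1}·y_i), indices taken mod 7.
Cross-terms: 52, 26, 15, 35, 34, 104, 61  ⇒  Σ = 327
Area = |Σ|/2 = 163.5.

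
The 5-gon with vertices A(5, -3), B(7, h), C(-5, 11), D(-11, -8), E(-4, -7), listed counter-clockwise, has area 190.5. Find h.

The doubled signed area Σ (x_i y_{i+1} − x_{i+1} y_i) is linear in h.
With h=0 it equals 351; the coefficient of h is 10 (from the two edges through B).
So 10·h + 351 = 2·190.5 = 381 ⇒ h = 3.

3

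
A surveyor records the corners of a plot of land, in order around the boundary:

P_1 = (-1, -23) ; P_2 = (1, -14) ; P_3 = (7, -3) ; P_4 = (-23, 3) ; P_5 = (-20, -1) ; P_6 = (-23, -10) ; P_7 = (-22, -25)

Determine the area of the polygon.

590

Apply the shoelace (surveyor's) formula: 2A = Σ (x_i·y_{i+1} − x_{i+1}·y_i), indices taken mod 7.
Σ = (37) + (95) + (-48) + (83) + (177) + (355) + (481) = 1180
Area = |Σ|/2 = 590.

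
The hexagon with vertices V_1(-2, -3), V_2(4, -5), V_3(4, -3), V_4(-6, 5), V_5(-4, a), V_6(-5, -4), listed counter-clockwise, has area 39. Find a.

The doubled signed area Σ (x_i y_{i+1} − x_{i+1} y_i) is linear in a.
With a=0 it equals 75; the coefficient of a is -1 (from the two edges through V_5).
So -1·a + 75 = 2·39 = 78 ⇒ a = -3.

-3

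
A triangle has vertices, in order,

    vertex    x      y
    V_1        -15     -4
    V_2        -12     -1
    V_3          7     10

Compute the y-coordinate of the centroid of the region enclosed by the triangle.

5/3

Apply the shoelace (surveyor's) formula. First the cross-terms c_i = x_i·y_{i+1} − x_{i+1}·y_i:
  -33, -113, 122  ⇒  2A = -24, A = -12.
Then Σ (y_i + y_{i+1})·c_i = -120, so ȳ = -120 / (6·(-12)) = 5/3.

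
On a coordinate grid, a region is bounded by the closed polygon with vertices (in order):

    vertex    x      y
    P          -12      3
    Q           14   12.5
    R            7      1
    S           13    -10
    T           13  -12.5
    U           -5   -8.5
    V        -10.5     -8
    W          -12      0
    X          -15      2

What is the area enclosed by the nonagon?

Apply the shoelace formula: 2A = Σ (x_i·y_{i+1} − x_{i+1}·y_i), indices taken mod 9.
P→Q: (-12)(12.5) − (14)(3) = -192
Q→R: (14)(1) − (7)(12.5) = -73.5
R→S: (7)(-10) − (13)(1) = -83
S→T: (13)(-12.5) − (13)(-10) = -32.5
T→U: (13)(-8.5) − (-5)(-12.5) = -173
U→V: (-5)(-8) − (-10.5)(-8.5) = -49.25
V→W: (-10.5)(0) − (-12)(-8) = -96
W→X: (-12)(2) − (-15)(0) = -24
X→P: (-15)(3) − (-12)(2) = -21
Σ = -744.25
Area = |Σ|/2 = 372.125.

372.125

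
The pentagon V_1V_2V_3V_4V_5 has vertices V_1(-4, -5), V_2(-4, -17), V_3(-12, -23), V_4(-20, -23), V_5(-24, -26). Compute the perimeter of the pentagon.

64

|V_1V_2| = √((0)² + (-12)²) = √144 = 12
|V_2V_3| = √((-8)² + (-6)²) = √100 = 10
|V_3V_4| = √((-8)² + (0)²) = √64 = 8
|V_4V_5| = √((-4)² + (-3)²) = √25 = 5
|V_5V_1| = √((20)² + (21)²) = √841 = 29
Perimeter = 12 + 10 + 8 + 5 + 29 = 64.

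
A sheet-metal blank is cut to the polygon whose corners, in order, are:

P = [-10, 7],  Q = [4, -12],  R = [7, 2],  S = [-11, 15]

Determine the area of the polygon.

Apply Gauss's area formula: 2A = Σ (x_i·y_{i+1} − x_{i+1}·y_i), indices taken mod 4.
Σ = (92) + (92) + (127) + (73) = 384
Area = |Σ|/2 = 192.

192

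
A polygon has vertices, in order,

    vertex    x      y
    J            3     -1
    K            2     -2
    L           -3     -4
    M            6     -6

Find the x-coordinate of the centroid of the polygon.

19/9

Apply Gauss's area formula. First the cross-terms c_i = x_i·y_{i+1} − x_{i+1}·y_i:
  -4, -14, 42, 12  ⇒  2A = 36, A = 18.
Then Σ (x_i + x_{i+1})·c_i = 228, so x̄ = 228 / (6·18) = 19/9.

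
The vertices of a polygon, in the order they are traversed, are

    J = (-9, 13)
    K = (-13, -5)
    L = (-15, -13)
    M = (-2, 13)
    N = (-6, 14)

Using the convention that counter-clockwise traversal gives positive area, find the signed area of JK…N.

92.5

Apply the shoelace formula: 2A = Σ (x_i·y_{i+1} − x_{i+1}·y_i), indices taken mod 5.
Σ = (214) + (94) + (-221) + (50) + (48) = 185
Signed area = Σ/2 = 92.5 (positive ⇒ counter-clockwise traversal).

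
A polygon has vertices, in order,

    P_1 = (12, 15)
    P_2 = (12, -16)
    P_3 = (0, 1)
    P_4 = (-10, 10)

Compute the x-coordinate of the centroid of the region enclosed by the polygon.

Apply the shoelace (surveyor's) formula. First the cross-terms c_i = x_i·y_{i+1} − x_{i+1}·y_i:
  -372, 12, 10, -270  ⇒  2A = -620, A = -310.
Then Σ (x_i + x_{i+1})·c_i = -9424, so x̄ = -9424 / (6·(-310)) = 76/15.

76/15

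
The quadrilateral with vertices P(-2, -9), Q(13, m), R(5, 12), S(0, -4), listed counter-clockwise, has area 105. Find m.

Write out the shoelace sum; only the two edges meeting at Q involve m:
2·Area = [((-2)·m − 13·(-9)) + (13·12 − 5·m)] + -28
       = -7·m + 245 = 210
⇒ m = 5.

5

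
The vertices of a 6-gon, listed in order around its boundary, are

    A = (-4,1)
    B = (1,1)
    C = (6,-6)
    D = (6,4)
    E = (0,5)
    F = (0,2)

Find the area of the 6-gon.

Apply the shoelace formula: 2A = Σ (x_i·y_{i+1} − x_{i+1}·y_i), indices taken mod 6.
Cross-terms: -5, -12, 60, 30, 0, 8  ⇒  Σ = 81
Area = |Σ|/2 = 40.5.

40.5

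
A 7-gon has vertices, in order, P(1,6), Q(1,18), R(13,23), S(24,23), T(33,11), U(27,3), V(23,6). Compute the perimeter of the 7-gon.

|PQ| = √((0)² + (12)²) = √144 = 12
|QR| = √((12)² + (5)²) = √169 = 13
|RS| = √((11)² + (0)²) = √121 = 11
|ST| = √((9)² + (-12)²) = √225 = 15
|TU| = √((-6)² + (-8)²) = √100 = 10
|UV| = √((-4)² + (3)²) = √25 = 5
|VP| = √((-22)² + (0)²) = √484 = 22
Perimeter = 12 + 13 + 11 + 15 + 10 + 5 + 22 = 88.

88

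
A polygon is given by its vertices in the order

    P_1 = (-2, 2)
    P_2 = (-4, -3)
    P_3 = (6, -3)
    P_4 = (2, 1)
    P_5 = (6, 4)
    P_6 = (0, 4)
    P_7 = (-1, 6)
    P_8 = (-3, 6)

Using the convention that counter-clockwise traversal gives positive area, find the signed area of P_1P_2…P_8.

52

Apply the shoelace formula: 2A = Σ (x_i·y_{i+1} − x_{i+1}·y_i), indices taken mod 8.
Σ = (14) + (30) + (12) + (2) + (24) + (4) + (12) + (6) = 104
Signed area = Σ/2 = 52 (positive ⇒ counter-clockwise traversal).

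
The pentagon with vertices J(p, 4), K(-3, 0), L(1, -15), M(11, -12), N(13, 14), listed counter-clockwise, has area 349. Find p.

-9

The doubled signed area Σ (x_i y_{i+1} − x_{i+1} y_i) is linear in p.
With p=0 it equals 572; the coefficient of p is -14 (from the two edges through J).
So -14·p + 572 = 2·349 = 698 ⇒ p = -9.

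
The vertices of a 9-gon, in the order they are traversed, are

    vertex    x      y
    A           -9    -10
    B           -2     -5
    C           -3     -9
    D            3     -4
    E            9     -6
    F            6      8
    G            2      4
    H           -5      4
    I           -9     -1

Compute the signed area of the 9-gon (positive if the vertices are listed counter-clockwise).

Apply the shoelace (surveyor's) formula: 2A = Σ (x_i·y_{i+1} − x_{i+1}·y_i), indices taken mod 9.
Cross-terms: 25, 3, 39, 18, 108, 8, 28, 41, 81  ⇒  Σ = 351
Signed area = Σ/2 = 175.5 (positive ⇒ counter-clockwise traversal).

175.5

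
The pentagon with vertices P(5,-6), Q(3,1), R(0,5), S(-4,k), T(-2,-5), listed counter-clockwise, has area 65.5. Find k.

Write out the shoelace sum; only the two edges meeting at S involve k:
2·Area = [(0·k − (-4)·5) + ((-4)·(-5) − (-2)·k)] + 75
       = 2·k + 115 = 131
⇒ k = 8.

8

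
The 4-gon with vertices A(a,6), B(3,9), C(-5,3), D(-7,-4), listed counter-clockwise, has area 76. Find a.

9

The doubled signed area Σ (x_i y_{i+1} − x_{i+1} y_i) is linear in a.
With a=0 it equals 35; the coefficient of a is 13 (from the two edges through A).
So 13·a + 35 = 2·76 = 152 ⇒ a = 9.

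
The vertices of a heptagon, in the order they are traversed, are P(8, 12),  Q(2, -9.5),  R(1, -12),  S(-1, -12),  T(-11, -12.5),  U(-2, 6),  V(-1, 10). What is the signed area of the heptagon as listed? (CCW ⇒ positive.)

Apply the shoelace formula: 2A = Σ (x_i·y_{i+1} − x_{i+1}·y_i), indices taken mod 7.
Σ = (-100) + (-14.5) + (-24) + (-119.5) + (-91) + (-14) + (-92) = -455
Signed area = Σ/2 = -227.5 (negative ⇒ clockwise traversal).

-227.5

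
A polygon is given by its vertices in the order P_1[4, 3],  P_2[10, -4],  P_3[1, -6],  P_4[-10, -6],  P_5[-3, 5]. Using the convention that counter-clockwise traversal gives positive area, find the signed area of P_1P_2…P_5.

-132.5

P_1→P_2: (4)(-4) − (10)(3) = -46
P_2→P_3: (10)(-6) − (1)(-4) = -56
P_3→P_4: (1)(-6) − (-10)(-6) = -66
P_4→P_5: (-10)(5) − (-3)(-6) = -68
P_5→P_1: (-3)(3) − (4)(5) = -29
Σ = -265
Signed area = Σ/2 = -132.5 (negative ⇒ clockwise traversal).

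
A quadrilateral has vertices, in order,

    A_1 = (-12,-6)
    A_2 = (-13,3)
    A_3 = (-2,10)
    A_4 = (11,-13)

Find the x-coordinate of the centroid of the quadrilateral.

-87/34

Apply the shoelace (surveyor's) formula. First the cross-terms c_i = x_i·y_{i+1} − x_{i+1}·y_i:
  -114, -124, -84, -222  ⇒  2A = -544, A = -272.
Then Σ (x_i + x_{i+1})·c_i = 4176, so x̄ = 4176 / (6·(-272)) = -87/34.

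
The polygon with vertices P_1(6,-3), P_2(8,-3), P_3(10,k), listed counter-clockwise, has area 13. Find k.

10

Write out the shoelace sum; only the two edges meeting at P_3 involve k:
2·Area = [(8·k − 10·(-3)) + (10·(-3) − 6·k)] + 6
       = 2·k + 6 = 26
⇒ k = 10.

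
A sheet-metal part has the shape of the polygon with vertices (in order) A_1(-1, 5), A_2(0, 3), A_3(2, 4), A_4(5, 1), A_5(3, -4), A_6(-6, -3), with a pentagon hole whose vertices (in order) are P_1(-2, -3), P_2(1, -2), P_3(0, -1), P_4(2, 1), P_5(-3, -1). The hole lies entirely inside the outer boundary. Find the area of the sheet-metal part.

Outer boundary:
Apply Gauss's area formula: 2A = Σ (x_i·y_{i+1} − x_{i+1}·y_i), indices taken mod 6.
Σ = (-3) + (-6) + (-18) + (-23) + (-33) + (-33) = -116
Area = |Σ|/2 = 58.
Hole:
Cross-terms: 7, -1, 2, 1, 7  ⇒  Σ = 16
Area = |Σ|/2 = 8.
Net area = 58 − 8 = 50.

50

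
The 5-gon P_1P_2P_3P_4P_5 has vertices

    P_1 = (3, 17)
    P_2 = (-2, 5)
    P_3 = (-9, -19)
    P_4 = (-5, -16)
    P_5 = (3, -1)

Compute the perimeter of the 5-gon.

78

|P_1P_2| = √((-5)² + (-12)²) = √169 = 13
|P_2P_3| = √((-7)² + (-24)²) = √625 = 25
|P_3P_4| = √((4)² + (3)²) = √25 = 5
|P_4P_5| = √((8)² + (15)²) = √289 = 17
|P_5P_1| = √((0)² + (18)²) = √324 = 18
Perimeter = 13 + 25 + 5 + 17 + 18 = 78.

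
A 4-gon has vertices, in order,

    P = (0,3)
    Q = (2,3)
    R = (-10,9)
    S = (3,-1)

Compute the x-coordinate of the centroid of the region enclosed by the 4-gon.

-125/51

Apply the shoelace formula. First the cross-terms c_i = x_i·y_{i+1} − x_{i+1}·y_i:
  -6, 48, -17, 9  ⇒  2A = 34, A = 17.
Then Σ (x_i + x_{i+1})·c_i = -250, so x̄ = -250 / (6·17) = -125/51.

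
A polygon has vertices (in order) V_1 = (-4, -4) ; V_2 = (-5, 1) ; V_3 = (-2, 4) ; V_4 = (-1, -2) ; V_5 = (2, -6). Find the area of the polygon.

Apply the shoelace (surveyor's) formula: 2A = Σ (x_i·y_{i+1} − x_{i+1}·y_i), indices taken mod 5.
Σ = (-24) + (-18) + (8) + (10) + (-32) = -56
Area = |Σ|/2 = 28.

28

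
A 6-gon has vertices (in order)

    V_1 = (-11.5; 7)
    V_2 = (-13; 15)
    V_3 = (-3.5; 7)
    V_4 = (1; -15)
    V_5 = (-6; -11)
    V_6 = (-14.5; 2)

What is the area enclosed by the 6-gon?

Apply the shoelace formula: 2A = Σ (x_i·y_{i+1} − x_{i+1}·y_i), indices taken mod 6.
Σ = (-81.5) + (-38.5) + (45.5) + (-101) + (-171.5) + (-78.5) = -425.5
Area = |Σ|/2 = 212.75.

212.75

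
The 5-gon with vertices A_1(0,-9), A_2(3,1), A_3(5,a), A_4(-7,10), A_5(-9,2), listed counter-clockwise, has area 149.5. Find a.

7

Write out the shoelace sum; only the two edges meeting at A_3 involve a:
2·Area = [(3·a − 5·1) + (5·10 − (-7)·a)] + 184
       = 10·a + 229 = 299
⇒ a = 7.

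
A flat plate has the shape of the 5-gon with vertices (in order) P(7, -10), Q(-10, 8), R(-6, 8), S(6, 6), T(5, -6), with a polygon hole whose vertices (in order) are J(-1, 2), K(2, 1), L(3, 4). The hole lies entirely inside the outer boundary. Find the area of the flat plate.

112

Outer boundary:
Σ = (-44) + (-32) + (-84) + (-66) + (-8) = -234
Area = |Σ|/2 = 117.
Hole:
Σ = (-5) + (5) + (10) = 10
Area = |Σ|/2 = 5.
Net area = 117 − 5 = 112.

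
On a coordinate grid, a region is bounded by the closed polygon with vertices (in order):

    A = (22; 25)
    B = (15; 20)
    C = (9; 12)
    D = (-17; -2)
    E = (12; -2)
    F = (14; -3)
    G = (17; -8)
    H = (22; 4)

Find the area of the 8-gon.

Apply the surveyor's formula: 2A = Σ (x_i·y_{i+1} − x_{i+1}·y_i), indices taken mod 8.
Cross-terms: 65, 0, 186, 58, -8, -61, 244, 462  ⇒  Σ = 946
Area = |Σ|/2 = 473.

473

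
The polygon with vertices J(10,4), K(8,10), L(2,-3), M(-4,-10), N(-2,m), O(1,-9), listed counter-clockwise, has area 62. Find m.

-8

The doubled signed area Σ (x_i y_{i+1} − x_{i+1} y_i) is linear in m.
With m=0 it equals 84; the coefficient of m is -5 (from the two edges through N).
So -5·m + 84 = 2·62 = 124 ⇒ m = -8.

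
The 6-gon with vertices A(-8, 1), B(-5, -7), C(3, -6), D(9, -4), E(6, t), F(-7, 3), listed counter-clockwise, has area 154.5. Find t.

Write out the shoelace sum; only the two edges meeting at E involve t:
2·Area = [(9·t − 6·(-4)) + (6·3 − (-7)·t)] + 171
       = 16·t + 213 = 309
⇒ t = 6.

6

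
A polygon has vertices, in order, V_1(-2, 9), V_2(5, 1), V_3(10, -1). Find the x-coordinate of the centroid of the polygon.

Apply Gauss's area formula. First the cross-terms c_i = x_i·y_{i+1} − x_{i+1}·y_i:
  -47, -15, 88  ⇒  2A = 26, A = 13.
Then Σ (x_i + x_{i+1})·c_i = 338, so x̄ = 338 / (6·13) = 13/3.

13/3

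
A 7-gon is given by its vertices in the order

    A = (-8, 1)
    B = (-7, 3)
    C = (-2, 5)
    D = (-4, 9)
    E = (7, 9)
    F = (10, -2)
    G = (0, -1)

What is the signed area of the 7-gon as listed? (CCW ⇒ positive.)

A→B: (-8)(3) − (-7)(1) = -17
B→C: (-7)(5) − (-2)(3) = -29
C→D: (-2)(9) − (-4)(5) = 2
D→E: (-4)(9) − (7)(9) = -99
E→F: (7)(-2) − (10)(9) = -104
F→G: (10)(-1) − (0)(-2) = -10
G→A: (0)(1) − (-8)(-1) = -8
Σ = -265
Signed area = Σ/2 = -132.5 (negative ⇒ clockwise traversal).

-132.5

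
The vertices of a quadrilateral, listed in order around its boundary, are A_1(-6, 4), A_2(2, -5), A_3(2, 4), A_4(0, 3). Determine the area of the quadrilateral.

Apply the surveyor's formula: 2A = Σ (x_i·y_{i+1} − x_{i+1}·y_i), indices taken mod 4.
Cross-terms: 22, 18, 6, 18  ⇒  Σ = 64
Area = |Σ|/2 = 32.

32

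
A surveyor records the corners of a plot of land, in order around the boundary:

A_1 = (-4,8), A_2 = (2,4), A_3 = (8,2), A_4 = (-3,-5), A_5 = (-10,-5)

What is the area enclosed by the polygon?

114.5

Apply the shoelace (surveyor's) formula: 2A = Σ (x_i·y_{i+1} − x_{i+1}·y_i), indices taken mod 5.
A_1→A_2: (-4)(4) − (2)(8) = -32
A_2→A_3: (2)(2) − (8)(4) = -28
A_3→A_4: (8)(-5) − (-3)(2) = -34
A_4→A_5: (-3)(-5) − (-10)(-5) = -35
A_5→A_1: (-10)(8) − (-4)(-5) = -100
Σ = -229
Area = |Σ|/2 = 114.5.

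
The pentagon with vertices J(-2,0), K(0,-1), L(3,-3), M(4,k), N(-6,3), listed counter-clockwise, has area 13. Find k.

The doubled signed area Σ (x_i y_{i+1} − x_{i+1} y_i) is linear in k.
With k=0 it equals 35; the coefficient of k is 9 (from the two edges through M).
So 9·k + 35 = 2·13 = 26 ⇒ k = -1.

-1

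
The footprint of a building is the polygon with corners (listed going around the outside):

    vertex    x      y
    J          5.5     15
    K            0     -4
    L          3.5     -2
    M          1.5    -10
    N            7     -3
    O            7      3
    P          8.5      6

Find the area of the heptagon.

89.25

Apply the surveyor's formula: 2A = Σ (x_i·y_{i+1} − x_{i+1}·y_i), indices taken mod 7.
Σ = (-22) + (14) + (-32) + (65.5) + (42) + (16.5) + (94.5) = 178.5
Area = |Σ|/2 = 89.25.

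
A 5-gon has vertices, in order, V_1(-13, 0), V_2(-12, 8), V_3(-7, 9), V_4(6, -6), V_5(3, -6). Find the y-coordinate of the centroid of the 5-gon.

Apply Gauss's area formula. First the cross-terms c_i = x_i·y_{i+1} − x_{i+1}·y_i:
  -104, -52, -12, -18, -78  ⇒  2A = -264, A = -132.
Then Σ (y_i + y_{i+1})·c_i = -1068, so ȳ = -1068 / (6·(-132)) = 89/66.

89/66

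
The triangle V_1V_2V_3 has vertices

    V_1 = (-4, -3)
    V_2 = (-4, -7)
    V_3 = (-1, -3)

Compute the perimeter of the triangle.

|V_1V_2| = √((0)² + (-4)²) = √16 = 4
|V_2V_3| = √((3)² + (4)²) = √25 = 5
|V_3V_1| = √((-3)² + (0)²) = √9 = 3
Perimeter = 4 + 5 + 3 = 12.

12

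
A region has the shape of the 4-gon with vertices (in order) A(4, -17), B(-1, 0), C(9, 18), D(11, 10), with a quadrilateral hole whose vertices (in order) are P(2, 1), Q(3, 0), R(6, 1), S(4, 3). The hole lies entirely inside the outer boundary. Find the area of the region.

Outer boundary:
Apply the shoelace formula: 2A = Σ (x_i·y_{i+1} − x_{i+1}·y_i), indices taken mod 4.
A→B: (4)(0) − (-1)(-17) = -17
B→C: (-1)(18) − (9)(0) = -18
C→D: (9)(10) − (11)(18) = -108
D→A: (11)(-17) − (4)(10) = -227
Σ = -370
Area = |Σ|/2 = 185.
Hole:
Apply Gauss's area formula: 2A = Σ (x_i·y_{i+1} − x_{i+1}·y_i), indices taken mod 4.
Σ = (-3) + (3) + (14) + (-2) = 12
Area = |Σ|/2 = 6.
Net area = 185 − 6 = 179.

179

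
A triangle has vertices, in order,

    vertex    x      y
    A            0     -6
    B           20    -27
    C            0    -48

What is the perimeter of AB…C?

100

|AB| = √((20)² + (-21)²) = √841 = 29
|BC| = √((-20)² + (-21)²) = √841 = 29
|CA| = √((0)² + (42)²) = √1764 = 42
Perimeter = 29 + 29 + 42 = 100.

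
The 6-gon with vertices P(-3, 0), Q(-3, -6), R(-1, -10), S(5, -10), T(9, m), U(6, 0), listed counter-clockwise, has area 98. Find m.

-4

Write out the shoelace sum; only the two edges meeting at T involve m:
2·Area = [(5·m − 9·(-10)) + (9·0 − 6·m)] + 102
       = -1·m + 192 = 196
⇒ m = -4.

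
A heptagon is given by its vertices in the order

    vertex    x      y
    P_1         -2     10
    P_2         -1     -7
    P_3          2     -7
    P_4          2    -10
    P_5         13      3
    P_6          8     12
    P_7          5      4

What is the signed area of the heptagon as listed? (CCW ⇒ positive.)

P_1→P_2: (-2)(-7) − (-1)(10) = 24
P_2→P_3: (-1)(-7) − (2)(-7) = 21
P_3→P_4: (2)(-10) − (2)(-7) = -6
P_4→P_5: (2)(3) − (13)(-10) = 136
P_5→P_6: (13)(12) − (8)(3) = 132
P_6→P_7: (8)(4) − (5)(12) = -28
P_7→P_1: (5)(10) − (-2)(4) = 58
Σ = 337
Signed area = Σ/2 = 168.5 (positive ⇒ counter-clockwise traversal).

168.5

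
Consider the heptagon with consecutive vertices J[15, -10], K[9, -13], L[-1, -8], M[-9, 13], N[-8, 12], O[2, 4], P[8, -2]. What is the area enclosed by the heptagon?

Apply Gauss's area formula: 2A = Σ (x_i·y_{i+1} − x_{i+1}·y_i), indices taken mod 7.
J→K: (15)(-13) − (9)(-10) = -105
K→L: (9)(-8) − (-1)(-13) = -85
L→M: (-1)(13) − (-9)(-8) = -85
M→N: (-9)(12) − (-8)(13) = -4
N→O: (-8)(4) − (2)(12) = -56
O→P: (2)(-2) − (8)(4) = -36
P→J: (8)(-10) − (15)(-2) = -50
Σ = -421
Area = |Σ|/2 = 210.5.

210.5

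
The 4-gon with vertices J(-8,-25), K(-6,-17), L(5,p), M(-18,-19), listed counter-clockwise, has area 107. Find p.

The doubled signed area Σ (x_i y_{i+1} − x_{i+1} y_i) is linear in p.
With p=0 it equals 274; the coefficient of p is 12 (from the two edges through L).
So 12·p + 274 = 2·107 = 214 ⇒ p = -5.

-5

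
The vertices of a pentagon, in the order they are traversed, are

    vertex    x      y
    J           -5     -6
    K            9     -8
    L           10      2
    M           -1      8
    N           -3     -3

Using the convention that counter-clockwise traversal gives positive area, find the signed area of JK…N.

152

Apply the shoelace formula: 2A = Σ (x_i·y_{i+1} − x_{i+1}·y_i), indices taken mod 5.
J→K: (-5)(-8) − (9)(-6) = 94
K→L: (9)(2) − (10)(-8) = 98
L→M: (10)(8) − (-1)(2) = 82
M→N: (-1)(-3) − (-3)(8) = 27
N→J: (-3)(-6) − (-5)(-3) = 3
Σ = 304
Signed area = Σ/2 = 152 (positive ⇒ counter-clockwise traversal).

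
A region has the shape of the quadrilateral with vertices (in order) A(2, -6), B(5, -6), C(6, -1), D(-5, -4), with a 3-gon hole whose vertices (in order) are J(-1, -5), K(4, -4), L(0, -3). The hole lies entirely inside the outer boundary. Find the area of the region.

Outer boundary:
Cross-terms: 18, 31, -29, 38  ⇒  Σ = 58
Area = |Σ|/2 = 29.
Hole:
Cross-terms: 24, -12, -3  ⇒  Σ = 9
Area = |Σ|/2 = 4.5.
Net area = 29 − 4.5 = 24.5.

24.5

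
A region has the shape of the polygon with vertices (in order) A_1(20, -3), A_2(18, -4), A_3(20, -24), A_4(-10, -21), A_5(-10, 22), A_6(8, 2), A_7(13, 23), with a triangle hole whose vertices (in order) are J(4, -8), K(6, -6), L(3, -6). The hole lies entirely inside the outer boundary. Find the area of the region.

Outer boundary:
A_1→A_2: (20)(-4) − (18)(-3) = -26
A_2→A_3: (18)(-24) − (20)(-4) = -352
A_3→A_4: (20)(-21) − (-10)(-24) = -660
A_4→A_5: (-10)(22) − (-10)(-21) = -430
A_5→A_6: (-10)(2) − (8)(22) = -196
A_6→A_7: (8)(23) − (13)(2) = 158
A_7→A_1: (13)(-3) − (20)(23) = -499
Σ = -2005
Area = |Σ|/2 = 1002.5.
Hole:
Apply the surveyor's formula: 2A = Σ (x_i·y_{i+1} − x_{i+1}·y_i), indices taken mod 3.
J→K: (4)(-6) − (6)(-8) = 24
K→L: (6)(-6) − (3)(-6) = -18
L→J: (3)(-8) − (4)(-6) = 0
Σ = 6
Area = |Σ|/2 = 3.
Net area = 1002.5 − 3 = 999.5.

999.5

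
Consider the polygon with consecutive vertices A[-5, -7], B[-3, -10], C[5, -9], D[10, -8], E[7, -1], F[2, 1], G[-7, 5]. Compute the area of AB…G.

151

Σ = (29) + (77) + (50) + (46) + (9) + (17) + (74) = 302
Area = |Σ|/2 = 151.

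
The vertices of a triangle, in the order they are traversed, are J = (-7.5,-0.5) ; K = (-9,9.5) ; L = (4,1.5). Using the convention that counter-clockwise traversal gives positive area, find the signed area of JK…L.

-59

Apply Gauss's area formula: 2A = Σ (x_i·y_{i+1} − x_{i+1}·y_i), indices taken mod 3.
Σ = (-75.75) + (-51.5) + (9.25) = -118
Signed area = Σ/2 = -59 (negative ⇒ clockwise traversal).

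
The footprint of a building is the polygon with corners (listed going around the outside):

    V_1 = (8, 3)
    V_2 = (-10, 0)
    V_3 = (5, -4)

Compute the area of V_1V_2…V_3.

Apply the shoelace (surveyor's) formula: 2A = Σ (x_i·y_{i+1} − x_{i+1}·y_i), indices taken mod 3.
Cross-terms: 30, 40, 47  ⇒  Σ = 117
Area = |Σ|/2 = 58.5.

58.5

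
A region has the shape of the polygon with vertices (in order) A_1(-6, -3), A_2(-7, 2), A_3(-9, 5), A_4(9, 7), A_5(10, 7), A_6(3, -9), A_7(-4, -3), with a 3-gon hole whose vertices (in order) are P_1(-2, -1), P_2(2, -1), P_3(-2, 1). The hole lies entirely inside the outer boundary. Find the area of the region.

159.5

Outer boundary:
Apply Gauss's area formula: 2A = Σ (x_i·y_{i+1} − x_{i+1}·y_i), indices taken mod 7.
Σ = (-33) + (-17) + (-108) + (-7) + (-111) + (-45) + (-6) = -327
Area = |Σ|/2 = 163.5.
Hole:
Σ = (4) + (0) + (4) = 8
Area = |Σ|/2 = 4.
Net area = 163.5 − 4 = 159.5.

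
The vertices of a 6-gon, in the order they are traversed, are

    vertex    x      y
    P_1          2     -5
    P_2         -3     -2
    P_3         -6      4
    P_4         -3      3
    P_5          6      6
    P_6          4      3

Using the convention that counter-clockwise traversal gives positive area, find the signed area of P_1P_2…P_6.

Apply Gauss's area formula: 2A = Σ (x_i·y_{i+1} − x_{i+1}·y_i), indices taken mod 6.
Cross-terms: -19, -24, -6, -36, -6, -26  ⇒  Σ = -117
Signed area = Σ/2 = -58.5 (negative ⇒ clockwise traversal).

-58.5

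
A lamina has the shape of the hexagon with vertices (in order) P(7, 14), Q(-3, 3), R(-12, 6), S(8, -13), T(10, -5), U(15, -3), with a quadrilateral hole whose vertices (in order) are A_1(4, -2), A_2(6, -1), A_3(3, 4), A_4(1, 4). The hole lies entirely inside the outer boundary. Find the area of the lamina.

Outer boundary:
Apply the surveyor's formula: 2A = Σ (x_i·y_{i+1} − x_{i+1}·y_i), indices taken mod 6.
Σ = (63) + (18) + (108) + (90) + (45) + (231) = 555
Area = |Σ|/2 = 277.5.
Hole:
Apply the shoelace (surveyor's) formula: 2A = Σ (x_i·y_{i+1} − x_{i+1}·y_i), indices taken mod 4.
A_1→A_2: (4)(-1) − (6)(-2) = 8
A_2→A_3: (6)(4) − (3)(-1) = 27
A_3→A_4: (3)(4) − (1)(4) = 8
A_4→A_1: (1)(-2) − (4)(4) = -18
Σ = 25
Area = |Σ|/2 = 12.5.
Net area = 277.5 − 12.5 = 265.

265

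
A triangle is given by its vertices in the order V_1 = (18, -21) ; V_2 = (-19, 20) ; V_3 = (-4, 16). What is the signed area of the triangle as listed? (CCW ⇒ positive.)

Apply the shoelace formula: 2A = Σ (x_i·y_{i+1} − x_{i+1}·y_i), indices taken mod 3.
Cross-terms: -39, -224, -204  ⇒  Σ = -467
Signed area = Σ/2 = -233.5 (negative ⇒ clockwise traversal).

-233.5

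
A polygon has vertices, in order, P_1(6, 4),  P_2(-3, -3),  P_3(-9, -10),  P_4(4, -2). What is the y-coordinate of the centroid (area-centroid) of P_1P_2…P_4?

-685/249

Apply Gauss's area formula. First the cross-terms c_i = x_i·y_{i+1} − x_{i+1}·y_i:
  -6, 3, 58, 28  ⇒  2A = 83, A = 41.5.
Then Σ (y_i + y_{i+1})·c_i = -685, so ȳ = -685 / (6·41.5) = -685/249.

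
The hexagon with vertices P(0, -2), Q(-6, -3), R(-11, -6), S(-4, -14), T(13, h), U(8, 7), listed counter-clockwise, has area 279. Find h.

Write out the shoelace sum; only the two edges meeting at T involve h:
2·Area = [((-4)·h − 13·(-14)) + (13·7 − 8·h)] + 105
       = -12·h + 378 = 558
⇒ h = -15.

-15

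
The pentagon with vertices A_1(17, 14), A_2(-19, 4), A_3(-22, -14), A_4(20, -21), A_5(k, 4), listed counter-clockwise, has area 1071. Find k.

Write out the shoelace sum; only the two edges meeting at A_5 involve k:
2·Area = [(20·4 − k·(-21)) + (k·14 − 17·4)] + 1430
       = 35·k + 1442 = 2142
⇒ k = 20.

20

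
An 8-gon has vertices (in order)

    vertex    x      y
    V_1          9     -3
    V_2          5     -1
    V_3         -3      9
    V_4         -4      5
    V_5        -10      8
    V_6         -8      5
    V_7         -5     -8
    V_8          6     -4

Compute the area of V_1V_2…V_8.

138

V_1→V_2: (9)(-1) − (5)(-3) = 6
V_2→V_3: (5)(9) − (-3)(-1) = 42
V_3→V_4: (-3)(5) − (-4)(9) = 21
V_4→V_5: (-4)(8) − (-10)(5) = 18
V_5→V_6: (-10)(5) − (-8)(8) = 14
V_6→V_7: (-8)(-8) − (-5)(5) = 89
V_7→V_8: (-5)(-4) − (6)(-8) = 68
V_8→V_1: (6)(-3) − (9)(-4) = 18
Σ = 276
Area = |Σ|/2 = 138.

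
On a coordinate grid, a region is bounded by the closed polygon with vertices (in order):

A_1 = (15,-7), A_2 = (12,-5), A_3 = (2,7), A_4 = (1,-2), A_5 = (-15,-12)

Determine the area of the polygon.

167.5

Apply Gauss's area formula: 2A = Σ (x_i·y_{i+1} − x_{i+1}·y_i), indices taken mod 5.
A_1→A_2: (15)(-5) − (12)(-7) = 9
A_2→A_3: (12)(7) − (2)(-5) = 94
A_3→A_4: (2)(-2) − (1)(7) = -11
A_4→A_5: (1)(-12) − (-15)(-2) = -42
A_5→A_1: (-15)(-7) − (15)(-12) = 285
Σ = 335
Area = |Σ|/2 = 167.5.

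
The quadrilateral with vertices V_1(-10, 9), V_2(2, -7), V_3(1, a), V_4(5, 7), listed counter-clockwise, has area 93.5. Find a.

Write out the shoelace sum; only the two edges meeting at V_3 involve a:
2·Area = [(2·a − 1·(-7)) + (1·7 − 5·a)] + 167
       = -3·a + 181 = 187
⇒ a = -2.

-2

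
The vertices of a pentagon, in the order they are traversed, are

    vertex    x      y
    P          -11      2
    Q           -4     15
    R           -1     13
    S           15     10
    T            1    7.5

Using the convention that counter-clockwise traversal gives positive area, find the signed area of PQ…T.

Apply the shoelace formula: 2A = Σ (x_i·y_{i+1} − x_{i+1}·y_i), indices taken mod 5.
Σ = (-157) + (-37) + (-205) + (102.5) + (84.5) = -212
Signed area = Σ/2 = -106 (negative ⇒ clockwise traversal).

-106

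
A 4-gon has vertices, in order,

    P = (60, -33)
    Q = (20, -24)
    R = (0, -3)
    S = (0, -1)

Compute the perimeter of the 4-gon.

140

|PQ| = √((-40)² + (9)²) = √1681 = 41
|QR| = √((-20)² + (21)²) = √841 = 29
|RS| = √((0)² + (2)²) = √4 = 2
|SP| = √((60)² + (-32)²) = √4624 = 68
Perimeter = 41 + 29 + 2 + 68 = 140.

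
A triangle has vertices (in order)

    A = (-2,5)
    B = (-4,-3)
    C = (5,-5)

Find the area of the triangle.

A→B: (-2)(-3) − (-4)(5) = 26
B→C: (-4)(-5) − (5)(-3) = 35
C→A: (5)(5) − (-2)(-5) = 15
Σ = 76
Area = |Σ|/2 = 38.

38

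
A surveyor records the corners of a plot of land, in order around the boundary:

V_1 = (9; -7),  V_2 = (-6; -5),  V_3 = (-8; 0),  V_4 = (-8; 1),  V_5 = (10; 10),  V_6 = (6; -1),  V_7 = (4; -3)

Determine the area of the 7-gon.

155

Apply the shoelace (surveyor's) formula: 2A = Σ (x_i·y_{i+1} − x_{i+1}·y_i), indices taken mod 7.
Σ = (-87) + (-40) + (-8) + (-90) + (-70) + (-14) + (-1) = -310
Area = |Σ|/2 = 155.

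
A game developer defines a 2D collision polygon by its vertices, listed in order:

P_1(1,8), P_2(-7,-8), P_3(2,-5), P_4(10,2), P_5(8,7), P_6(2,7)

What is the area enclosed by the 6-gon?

129

Apply Gauss's area formula: 2A = Σ (x_i·y_{i+1} − x_{i+1}·y_i), indices taken mod 6.
Σ = (48) + (51) + (54) + (54) + (42) + (9) = 258
Area = |Σ|/2 = 129.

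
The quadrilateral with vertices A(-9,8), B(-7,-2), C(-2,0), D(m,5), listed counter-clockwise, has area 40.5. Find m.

The doubled signed area Σ (x_i y_{i+1} − x_{i+1} y_i) is linear in m.
With m=0 it equals 105; the coefficient of m is 8 (from the two edges through D).
So 8·m + 105 = 2·40.5 = 81 ⇒ m = -3.

-3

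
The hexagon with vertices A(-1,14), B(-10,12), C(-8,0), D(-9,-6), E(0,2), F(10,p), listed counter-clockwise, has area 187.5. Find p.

1

Write out the shoelace sum; only the two edges meeting at F involve p:
2·Area = [(0·p − 10·2) + (10·14 − (-1)·p)] + 254
       = 1·p + 374 = 375
⇒ p = 1.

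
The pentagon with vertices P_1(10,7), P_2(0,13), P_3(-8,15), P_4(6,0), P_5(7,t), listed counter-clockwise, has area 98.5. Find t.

The doubled signed area Σ (x_i y_{i+1} − x_{i+1} y_i) is linear in t.
With t=0 it equals 193; the coefficient of t is -4 (from the two edges through P_5).
So -4·t + 193 = 2·98.5 = 197 ⇒ t = -1.

-1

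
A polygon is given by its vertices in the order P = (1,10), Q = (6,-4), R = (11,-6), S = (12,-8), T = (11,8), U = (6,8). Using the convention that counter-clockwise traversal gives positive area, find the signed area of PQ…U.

102

Σ = (-64) + (8) + (-16) + (184) + (40) + (52) = 204
Signed area = Σ/2 = 102 (positive ⇒ counter-clockwise traversal).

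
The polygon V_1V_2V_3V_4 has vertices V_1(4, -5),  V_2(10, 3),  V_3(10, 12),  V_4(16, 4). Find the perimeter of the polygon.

|V_1V_2| = √((6)² + (8)²) = √100 = 10
|V_2V_3| = √((0)² + (9)²) = √81 = 9
|V_3V_4| = √((6)² + (-8)²) = √100 = 10
|V_4V_1| = √((-12)² + (-9)²) = √225 = 15
Perimeter = 10 + 9 + 10 + 15 = 44.

44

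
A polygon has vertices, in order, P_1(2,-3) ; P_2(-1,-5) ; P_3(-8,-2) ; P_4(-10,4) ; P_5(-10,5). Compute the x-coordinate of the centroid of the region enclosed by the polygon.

-145/31

Apply the surveyor's formula. First the cross-terms c_i = x_i·y_{i+1} − x_{i+1}·y_i:
  -13, -38, -52, -10, 20  ⇒  2A = -93, A = -46.5.
Then Σ (x_i + x_{i+1})·c_i = 1305, so x̄ = 1305 / (6·(-46.5)) = -145/31.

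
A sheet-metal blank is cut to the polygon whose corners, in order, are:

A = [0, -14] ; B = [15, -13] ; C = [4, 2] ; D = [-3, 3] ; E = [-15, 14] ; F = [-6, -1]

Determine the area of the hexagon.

248

Apply Gauss's area formula: 2A = Σ (x_i·y_{i+1} − x_{i+1}·y_i), indices taken mod 6.
A→B: (0)(-13) − (15)(-14) = 210
B→C: (15)(2) − (4)(-13) = 82
C→D: (4)(3) − (-3)(2) = 18
D→E: (-3)(14) − (-15)(3) = 3
E→F: (-15)(-1) − (-6)(14) = 99
F→A: (-6)(-14) − (0)(-1) = 84
Σ = 496
Area = |Σ|/2 = 248.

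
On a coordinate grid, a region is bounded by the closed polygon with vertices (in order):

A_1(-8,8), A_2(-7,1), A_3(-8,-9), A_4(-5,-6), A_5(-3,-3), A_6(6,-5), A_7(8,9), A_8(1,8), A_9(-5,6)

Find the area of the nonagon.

177.5

Σ = (48) + (71) + (3) + (-3) + (33) + (94) + (55) + (46) + (8) = 355
Area = |Σ|/2 = 177.5.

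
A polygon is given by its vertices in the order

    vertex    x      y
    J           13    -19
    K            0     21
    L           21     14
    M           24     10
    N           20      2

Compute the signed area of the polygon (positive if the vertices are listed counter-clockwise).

Apply the shoelace (surveyor's) formula: 2A = Σ (x_i·y_{i+1} − x_{i+1}·y_i), indices taken mod 5.
Σ = (273) + (-441) + (-126) + (-152) + (-406) = -852
Signed area = Σ/2 = -426 (negative ⇒ clockwise traversal).

-426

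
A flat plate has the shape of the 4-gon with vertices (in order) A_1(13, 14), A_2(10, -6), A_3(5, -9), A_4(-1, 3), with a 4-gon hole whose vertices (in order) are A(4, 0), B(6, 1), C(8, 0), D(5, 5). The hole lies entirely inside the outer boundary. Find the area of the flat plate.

154.5

Outer boundary:
A_1→A_2: (13)(-6) − (10)(14) = -218
A_2→A_3: (10)(-9) − (5)(-6) = -60
A_3→A_4: (5)(3) − (-1)(-9) = 6
A_4→A_1: (-1)(14) − (13)(3) = -53
Σ = -325
Area = |Σ|/2 = 162.5.
Hole:
Apply the surveyor's formula: 2A = Σ (x_i·y_{i+1} − x_{i+1}·y_i), indices taken mod 4.
Σ = (4) + (-8) + (40) + (-20) = 16
Area = |Σ|/2 = 8.
Net area = 162.5 − 8 = 154.5.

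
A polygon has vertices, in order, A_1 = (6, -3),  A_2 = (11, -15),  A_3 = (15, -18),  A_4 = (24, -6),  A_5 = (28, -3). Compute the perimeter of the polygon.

|A_1A_2| = √((5)² + (-12)²) = √169 = 13
|A_2A_3| = √((4)² + (-3)²) = √25 = 5
|A_3A_4| = √((9)² + (12)²) = √225 = 15
|A_4A_5| = √((4)² + (3)²) = √25 = 5
|A_5A_1| = √((-22)² + (0)²) = √484 = 22
Perimeter = 13 + 5 + 15 + 5 + 22 = 60.

60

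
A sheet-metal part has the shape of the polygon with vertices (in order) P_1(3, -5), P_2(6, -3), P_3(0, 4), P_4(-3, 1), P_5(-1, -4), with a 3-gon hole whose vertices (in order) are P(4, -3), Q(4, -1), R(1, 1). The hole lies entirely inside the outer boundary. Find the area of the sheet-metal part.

Outer boundary:
P_1→P_2: (3)(-3) − (6)(-5) = 21
P_2→P_3: (6)(4) − (0)(-3) = 24
P_3→P_4: (0)(1) − (-3)(4) = 12
P_4→P_5: (-3)(-4) − (-1)(1) = 13
P_5→P_1: (-1)(-5) − (3)(-4) = 17
Σ = 87
Area = |Σ|/2 = 43.5.
Hole:
Apply Gauss's area formula: 2A = Σ (x_i·y_{i+1} − x_{i+1}·y_i), indices taken mod 3.
Σ = (8) + (5) + (-7) = 6
Area = |Σ|/2 = 3.
Net area = 43.5 − 3 = 40.5.

40.5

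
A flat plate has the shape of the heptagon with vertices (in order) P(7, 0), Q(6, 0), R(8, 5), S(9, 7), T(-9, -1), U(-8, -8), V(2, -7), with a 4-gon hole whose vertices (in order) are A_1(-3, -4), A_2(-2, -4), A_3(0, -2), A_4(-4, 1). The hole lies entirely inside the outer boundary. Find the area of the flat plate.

130.5

Outer boundary:
Apply Gauss's area formula: 2A = Σ (x_i·y_{i+1} − x_{i+1}·y_i), indices taken mod 7.
P→Q: (7)(0) − (6)(0) = 0
Q→R: (6)(5) − (8)(0) = 30
R→S: (8)(7) − (9)(5) = 11
S→T: (9)(-1) − (-9)(7) = 54
T→U: (-9)(-8) − (-8)(-1) = 64
U→V: (-8)(-7) − (2)(-8) = 72
V→P: (2)(0) − (7)(-7) = 49
Σ = 280
Area = |Σ|/2 = 140.
Hole:
Cross-terms: 4, 4, -8, 19  ⇒  Σ = 19
Area = |Σ|/2 = 9.5.
Net area = 140 − 9.5 = 130.5.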